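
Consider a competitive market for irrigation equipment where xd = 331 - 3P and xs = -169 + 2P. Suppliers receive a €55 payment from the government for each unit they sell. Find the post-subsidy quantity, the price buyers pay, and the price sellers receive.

x' = 97; buyers pay €78; sellers receive €133

Pre-subsidy: 331 - 3P = -169 + 2P gives P* = 100, x* = 31.
With the subsidy, sellers receive Ps = Pb + 55 for each unit, where Pb is the price buyers pay.
Supply in terms of Pb becomes xs = -169 + 2(Pb + 55) = -59 + 2Pb. Setting this equal to demand: 331 - 3Pb = -59 + 2Pb, so Pb = 78.
Sellers receive Ps = 78 + 55 = 133; x' = 331 − 3·78 = 97.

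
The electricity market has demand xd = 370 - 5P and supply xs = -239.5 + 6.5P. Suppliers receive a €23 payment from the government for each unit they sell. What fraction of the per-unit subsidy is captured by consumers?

Pre-subsidy: 370 - 5P = -239.5 + 6.5P gives P* = 53, x* = 105.
With the subsidy, sellers receive Ps = Pb + 23 for each unit, where Pb is the price buyers pay.
Supply in terms of Pb becomes xs = -239.5 + 6.5(Pb + 23) = -90 + 6.5Pb. Setting this equal to demand: 370 - 5Pb = -90 + 6.5Pb, so Pb = 40.
Sellers receive Ps = 40 + 23 = 63; x' = 370 − 5·40 = 170.
Buyers' price falls by P* − Pb = 53 − 40 = 13; sellers' price rises by Ps − P* = 63 − 53 = 10.
So consumers capture 13/23 = 13/23 of each unit of subsidy.

Consumer share = 13/23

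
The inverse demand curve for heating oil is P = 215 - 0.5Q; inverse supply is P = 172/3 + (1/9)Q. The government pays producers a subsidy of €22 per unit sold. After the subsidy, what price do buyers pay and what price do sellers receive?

Buyers pay €68; sellers receive €90

Pre-subsidy: 215 - 0.5Q = 172/3 + (1/9)Q gives Q* = 258 and P* = 86.
With the subsidy, sellers receive Ps = Pb + 22 for each unit, where Pb is the price buyers pay.
On the curves, Pb = 215 - 0.5Q and Ps = 172/3 + (1/9)Q; the wedge Ps − Pb = 22 gives 172/3 + (1/9)Q − (215 - 0.5Q) = 22, so Q' = 294.
Then Pb = 215 − 0.5·294 = 68 and Ps = 172/3 + (1/9)·294 = 90.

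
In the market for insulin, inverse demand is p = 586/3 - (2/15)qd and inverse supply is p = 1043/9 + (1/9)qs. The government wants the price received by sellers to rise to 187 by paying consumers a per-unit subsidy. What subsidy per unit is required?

Required subsidy s = 77 per unit

At a seller price of 187, quantity supplied is -1043 + 9·187 = 640.
Buyers absorb 640 only when they pay pb = 586/3 − (2/15)·640 = 110.
s = ps − pb = 187 − 110 = 77.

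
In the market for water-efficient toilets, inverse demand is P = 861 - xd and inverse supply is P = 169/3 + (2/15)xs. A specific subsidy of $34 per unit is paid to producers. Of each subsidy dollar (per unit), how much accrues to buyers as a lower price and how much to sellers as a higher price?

Buyers gain $30 per unit; sellers gain $4 per unit

Pre-subsidy: 861 - x = 169/3 + (2/15)x gives x* = 710 and P* = 151.
With the subsidy, sellers receive Ps = Pb + 34 for each unit, where Pb is the price buyers pay.
On the curves, Pb = 861 - x and Ps = 169/3 + (2/15)x; the wedge Ps − Pb = 34 gives 169/3 + (2/15)x − (861 - x) = 34, so x' = 740.
Then Pb = 861 − 1·740 = 121 and Ps = 169/3 + (2/15)·740 = 155.
Buyers' price falls by P* − Pb = 151 − 121 = 30; sellers' price rises by Ps − P* = 155 − 151 = 4.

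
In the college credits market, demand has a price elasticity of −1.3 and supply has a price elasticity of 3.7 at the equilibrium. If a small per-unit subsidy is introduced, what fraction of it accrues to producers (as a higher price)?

For a small subsidy around the equilibrium, the benefit split depends on the relative slopes, which at a point are proportional to the elasticities.
Buyer share = εs/(εs + |εd|) = 3.7/(3.7 + 1.3) = 0.74; seller share = |εd|/(εs + |εd|) = 0.26.
So producers capture 0.26 of the subsidy.

Producer share = 0.26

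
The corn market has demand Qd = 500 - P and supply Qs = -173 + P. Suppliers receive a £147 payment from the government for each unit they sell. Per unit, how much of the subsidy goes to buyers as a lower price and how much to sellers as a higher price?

Pre-subsidy: 500 - P = -173 + P gives P* = 336.5, Q* = 163.5.
With the subsidy, sellers receive Ps = Pb + 147 for each unit, where Pb is the price buyers pay.
Supply in terms of Pb becomes Qs = -173 + 1(Pb + 147) = -26 + Pb. Setting this equal to demand: 500 - Pb = -26 + Pb, so Pb = 263.
Sellers receive Ps = 263 + 147 = 410; Q' = 500 − 1·263 = 237.
Buyers' price falls by P* − Pb = 336.5 − 263 = 73.5; sellers' price rises by Ps − P* = 410 − 336.5 = 73.5.

Buyers gain £73.5 per unit; sellers gain £73.5 per unit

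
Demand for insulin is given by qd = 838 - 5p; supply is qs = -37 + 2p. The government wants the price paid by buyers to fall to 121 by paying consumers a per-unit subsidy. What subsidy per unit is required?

Required subsidy s = 14 per unit

At a buyer price of 121, quantity demanded is 838 − 5·121 = 233.
Sellers supply 233 only when they receive ps with -37 + 2·ps = 233, i.e. ps = 135.
s = ps − pb = 135 − 121 = 14.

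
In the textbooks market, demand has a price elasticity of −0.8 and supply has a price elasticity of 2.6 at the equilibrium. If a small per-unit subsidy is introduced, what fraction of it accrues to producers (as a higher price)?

Producer share = 4/17

For a small subsidy around the equilibrium, the benefit split depends on the relative slopes, which at a point are proportional to the elasticities.
Buyer share = εs/(εs + |εd|) = 2.6/(2.6 + 0.8) = 13/17; seller share = |εd|/(εs + |εd|) = 4/17.
So producers capture 4/17 of the subsidy.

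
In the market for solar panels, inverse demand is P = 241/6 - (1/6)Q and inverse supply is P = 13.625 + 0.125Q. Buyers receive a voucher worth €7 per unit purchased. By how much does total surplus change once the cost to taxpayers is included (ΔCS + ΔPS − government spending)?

Pre-subsidy: 241/6 - (1/6)Q = 13.625 + 0.125Q gives Q* = 91 and P* = 25.
With the rebate, buyers effectively pay Pb = Ps − 7, where Ps is the price sellers receive.
On the curves, Pb = 241/6 - (1/6)Q and Ps = 13.625 + 0.125Q; the wedge Ps − Pb = 7 gives 13.625 + 0.125Q − (241/6 - (1/6)Q) = 7, so Q' = 115.
Then Pb = 241/6 − (1/6)·115 = 21 and Ps = 13.625 + 0.125·115 = 28.
ΔCS = ½(91 + 115)(25 − 21) = 412; ΔPS = ½(91 + 115)(28 − 25) = 309.
Government spending = 7 × 115 = 805.
Net change = 412 + 309 − 805 = -84. The loss equals the DWL triangle ½·7·24.

Net change in total surplus = -€84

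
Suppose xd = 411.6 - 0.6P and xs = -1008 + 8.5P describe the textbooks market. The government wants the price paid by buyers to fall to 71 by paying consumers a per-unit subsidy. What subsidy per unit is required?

At a buyer price of 71, quantity demanded is 411.6 − 0.6·71 = 369.
Sellers supply 369 only when they receive Ps with -1008 + 8.5·Ps = 369, i.e. Ps = 162.
s = Ps − Pb = 162 − 71 = 91.

Required subsidy s = 91 per unit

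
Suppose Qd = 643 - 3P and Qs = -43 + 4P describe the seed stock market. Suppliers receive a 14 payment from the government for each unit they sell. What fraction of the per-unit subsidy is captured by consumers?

Pre-subsidy: 643 - 3P = -43 + 4P gives P* = 98, Q* = 349.
With the subsidy, sellers receive Ps = Pb + 14 for each unit, where Pb is the price buyers pay.
Supply in terms of Pb becomes Qs = -43 + 4(Pb + 14) = 13 + 4Pb. Setting this equal to demand: 643 - 3Pb = 13 + 4Pb, so Pb = 90.
Sellers receive Ps = 90 + 14 = 104; Q' = 643 − 3·90 = 373.
Buyers' price falls by P* − Pb = 98 − 90 = 8; sellers' price rises by Ps − P* = 104 − 98 = 6.
So consumers capture 8/14 = 4/7 of each unit of subsidy.

Consumer share = 4/7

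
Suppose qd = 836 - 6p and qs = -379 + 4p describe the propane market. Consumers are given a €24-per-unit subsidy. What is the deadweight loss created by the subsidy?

Deadweight loss = €691.2

Pre-subsidy: 836 - 6p = -379 + 4p gives p* = 121.5, q* = 107.
With the rebate, buyers effectively pay pb = ps − 24, where ps is the price sellers receive.
Demand in terms of ps becomes qd = 836 − 6(ps − 24) = 980 - 6ps. Setting this equal to supply: 980 - 6ps = -379 + 4ps, so ps = 135.9.
Buyers pay pb = 135.9 − 24 = 111.9; q' = -379 + 4·135.9 = 164.6.
The subsidy expands output by 164.6 − 107 = 57.6 past the efficient level; on those units the gap between marginal cost and willingness to pay runs from 0 up to 24.
DWL = ½ × 24 × 57.6 = 691.2.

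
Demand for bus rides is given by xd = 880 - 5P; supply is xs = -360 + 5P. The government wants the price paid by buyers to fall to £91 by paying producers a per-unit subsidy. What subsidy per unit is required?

At a buyer price of 91, quantity demanded is 880 − 5·91 = 425.
Sellers supply 425 only when they receive Ps with -360 + 5·Ps = 425, i.e. Ps = 157.
s = Ps − Pb = 157 − 91 = 66.

Required subsidy s = £66 per unit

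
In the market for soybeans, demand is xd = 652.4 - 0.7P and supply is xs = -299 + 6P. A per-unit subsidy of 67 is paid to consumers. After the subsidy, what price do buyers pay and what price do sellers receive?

Pre-subsidy: 652.4 - 0.7P = -299 + 6P gives P* = 142, x* = 553.
With the rebate, buyers effectively pay Pb = Ps − 67, where Ps is the price sellers receive.
Demand in terms of Ps becomes xd = 652.4 − 0.7(Ps − 67) = 699.3 - 0.7Ps. Setting this equal to supply: 699.3 - 0.7Ps = -299 + 6Ps, so Ps = 149.
Buyers pay Pb = 149 − 67 = 82; x' = -299 + 6·149 = 595.

Buyers pay 82; sellers receive 149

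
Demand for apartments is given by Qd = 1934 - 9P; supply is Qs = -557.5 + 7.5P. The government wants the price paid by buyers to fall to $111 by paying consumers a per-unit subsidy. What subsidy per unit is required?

At a buyer price of 111, quantity demanded is 1934 − 9·111 = 935.
Sellers supply 935 only when they receive Ps with -557.5 + 7.5·Ps = 935, i.e. Ps = 199.
s = Ps − Pb = 199 − 111 = 88.

Required subsidy s = $88 per unit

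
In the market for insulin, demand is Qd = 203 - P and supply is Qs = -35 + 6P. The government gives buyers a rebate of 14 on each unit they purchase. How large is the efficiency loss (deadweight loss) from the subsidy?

Pre-subsidy: 203 - P = -35 + 6P gives P* = 34, Q* = 169.
With the rebate, buyers effectively pay Pb = Ps − 14, where Ps is the price sellers receive.
Demand in terms of Ps becomes Qd = 203 − 1(Ps − 14) = 217 - Ps. Setting this equal to supply: 217 - Ps = -35 + 6Ps, so Ps = 36.
Buyers pay Pb = 36 − 14 = 22; Q' = -35 + 6·36 = 181.
The subsidy expands output by 181 − 169 = 12 past the efficient level; on those units the gap between marginal cost and willingness to pay runs from 0 up to 14.
DWL = ½ × 14 × 12 = 84.

Deadweight loss = 84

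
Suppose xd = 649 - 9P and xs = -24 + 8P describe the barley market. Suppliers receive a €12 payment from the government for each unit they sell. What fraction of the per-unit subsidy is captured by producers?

Pre-subsidy: 649 - 9P = -24 + 8P gives P* = 673/17, x* = 4976/17.
With the subsidy, sellers receive Ps = Pb + 12 for each unit, where Pb is the price buyers pay.
Supply in terms of Pb becomes xs = -24 + 8(Pb + 12) = 72 + 8Pb. Setting this equal to demand: 649 - 9Pb = 72 + 8Pb, so Pb = 577/17.
Sellers receive Ps = 577/17 + 12 = 781/17; x' = 649 − 9·(577/17) = 5840/17.
Buyers' price falls by P* − Pb = 673/17 − 577/17 = 96/17; sellers' price rises by Ps − P* = 781/17 − 673/17 = 108/17.
So producers capture (108/17)/12 = 9/17 of each unit of subsidy.

Producer share = 9/17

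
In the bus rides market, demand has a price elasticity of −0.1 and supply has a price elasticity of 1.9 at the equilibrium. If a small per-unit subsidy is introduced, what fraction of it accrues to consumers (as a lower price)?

Consumer share = 0.95

For a small subsidy around the equilibrium, the benefit split depends on the relative slopes, which at a point are proportional to the elasticities.
Buyer share = εs/(εs + |εd|) = 1.9/(1.9 + 0.1) = 0.95; seller share = |εd|/(εs + |εd|) = 0.05.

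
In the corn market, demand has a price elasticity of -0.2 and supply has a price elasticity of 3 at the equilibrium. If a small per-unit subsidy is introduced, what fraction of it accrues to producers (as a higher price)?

For a small subsidy around the equilibrium, the benefit split depends on the relative slopes, which at a point are proportional to the elasticities.
Buyer share = εs/(εs + |εd|) = 3/(3 + 0.2) = 0.9375; seller share = |εd|/(εs + |εd|) = 0.0625.
So producers capture 0.0625 of the subsidy.

Producer share = 0.0625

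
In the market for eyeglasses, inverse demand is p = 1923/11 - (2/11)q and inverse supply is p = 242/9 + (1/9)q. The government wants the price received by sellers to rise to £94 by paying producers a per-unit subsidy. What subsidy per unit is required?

At a seller price of 94, quantity supplied is -242 + 9·94 = 604.
Buyers absorb 604 only when they pay pb = 1923/11 − (2/11)·604 = 65.
s = ps − pb = 94 − 65 = 29.

Required subsidy s = £29 per unit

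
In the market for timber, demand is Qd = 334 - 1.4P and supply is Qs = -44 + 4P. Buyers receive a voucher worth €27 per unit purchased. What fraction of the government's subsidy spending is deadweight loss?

DWL / government spending = 7/132

Pre-subsidy: 334 - 1.4P = -44 + 4P gives P* = 70, Q* = 236.
With the rebate, buyers effectively pay Pb = Ps − 27, where Ps is the price sellers receive.
Demand in terms of Ps becomes Qd = 334 − 1.4(Ps − 27) = 371.8 - 1.4Ps. Setting this equal to supply: 371.8 - 1.4Ps = -44 + 4Ps, so Ps = 77.
Buyers pay Pb = 77 − 27 = 50; Q' = -44 + 4·77 = 264.
ΔCS = ½(236 + 264)(70 − 50) = 5000; ΔPS = ½(236 + 264)(77 − 70) = 1750.
Government spending = 27 × 264 = 7128.
DWL = ½ × 27 × (264 − 236) = 378; fraction = 378 / 7128 = 7/132.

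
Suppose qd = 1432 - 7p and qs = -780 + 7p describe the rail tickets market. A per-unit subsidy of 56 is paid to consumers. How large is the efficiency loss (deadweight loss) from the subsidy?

Deadweight loss = 5488

Pre-subsidy: 1432 - 7p = -780 + 7p gives p* = 158, q* = 326.
With the rebate, buyers effectively pay pb = ps − 56, where ps is the price sellers receive.
Demand in terms of ps becomes qd = 1432 − 7(ps − 56) = 1824 - 7ps. Setting this equal to supply: 1824 - 7ps = -780 + 7ps, so ps = 186.
Buyers pay pb = 186 − 56 = 130; q' = -780 + 7·186 = 522.
The subsidy expands output by 522 − 326 = 196 past the efficient level; on those units the gap between marginal cost and willingness to pay runs from 0 up to 56.
DWL = ½ × 56 × 196 = 5488.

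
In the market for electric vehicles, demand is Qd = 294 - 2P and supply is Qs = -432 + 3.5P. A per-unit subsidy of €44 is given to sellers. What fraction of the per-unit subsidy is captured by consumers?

Consumer share = 7/11

Pre-subsidy: 294 - 2P = -432 + 3.5P gives P* = 132, Q* = 30.
With the subsidy, sellers receive Ps = Pb + 44 for each unit, where Pb is the price buyers pay.
Supply in terms of Pb becomes Qs = -432 + 3.5(Pb + 44) = -278 + 3.5Pb. Setting this equal to demand: 294 - 2Pb = -278 + 3.5Pb, so Pb = 104.
Sellers receive Ps = 104 + 44 = 148; Q' = 294 − 2·104 = 86.
Buyers' price falls by P* − Pb = 132 − 104 = 28; sellers' price rises by Ps − P* = 148 − 132 = 16.
So consumers capture 28/44 = 7/11 of each unit of subsidy.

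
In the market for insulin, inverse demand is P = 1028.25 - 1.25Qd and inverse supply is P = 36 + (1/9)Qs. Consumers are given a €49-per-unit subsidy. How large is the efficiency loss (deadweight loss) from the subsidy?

Pre-subsidy: 1028.25 - 1.25Q = 36 + (1/9)Q gives Q* = 729 and P* = 117.
With the rebate, buyers effectively pay Pb = Ps − 49, where Ps is the price sellers receive.
On the curves, Pb = 1028.25 - 1.25Q and Ps = 36 + (1/9)Q; the wedge Ps − Pb = 49 gives 36 + (1/9)Q − (1028.25 - 1.25Q) = 49, so Q' = 765.
Then Pb = 1028.25 − 1.25·765 = 72 and Ps = 36 + (1/9)·765 = 121.
The subsidy expands output by 765 − 729 = 36 past the efficient level; on those units the gap between marginal cost and willingness to pay runs from 0 up to 49.
DWL = ½ × 49 × 36 = 882.

Deadweight loss = €882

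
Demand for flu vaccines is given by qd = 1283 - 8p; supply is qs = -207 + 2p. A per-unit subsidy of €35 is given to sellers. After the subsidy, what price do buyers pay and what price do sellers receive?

Buyers pay €142; sellers receive €177

Pre-subsidy: 1283 - 8p = -207 + 2p gives p* = 149, q* = 91.
With the subsidy, sellers receive ps = pb + 35 for each unit, where pb is the price buyers pay.
Supply in terms of pb becomes qs = -207 + 2(pb + 35) = -137 + 2pb. Setting this equal to demand: 1283 - 8pb = -137 + 2pb, so pb = 142.
Sellers receive ps = 142 + 35 = 177; q' = 1283 − 8·142 = 147.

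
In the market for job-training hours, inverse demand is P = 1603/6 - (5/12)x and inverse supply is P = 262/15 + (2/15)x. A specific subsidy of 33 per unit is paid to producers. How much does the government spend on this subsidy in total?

Government cost = 16962

Pre-subsidy: 1603/6 - (5/12)x = 262/15 + (2/15)x gives x* = 454 and P* = 78.
With the subsidy, sellers receive Ps = Pb + 33 for each unit, where Pb is the price buyers pay.
On the curves, Pb = 1603/6 - (5/12)x and Ps = 262/15 + (2/15)x; the wedge Ps − Pb = 33 gives 262/15 + (2/15)x − (1603/6 - (5/12)x) = 33, so x' = 514.
Then Pb = 1603/6 − (5/12)·514 = 53 and Ps = 262/15 + (2/15)·514 = 86.
Government outlay = subsidy × quantity = 33 × 514 = 16962.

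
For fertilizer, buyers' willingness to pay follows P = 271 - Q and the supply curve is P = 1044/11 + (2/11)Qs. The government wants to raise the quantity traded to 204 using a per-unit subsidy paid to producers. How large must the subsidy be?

At Q = 204, from the demand curve buyers pay Pb = 271 − 1·204 = 67; from the supply curve sellers need Ps = 1044/11 + (2/11)·204 = 132.
The subsidy must fill the gap: s = Ps − Pb = 132 − 67 = 65.

Required subsidy s = 65 per unit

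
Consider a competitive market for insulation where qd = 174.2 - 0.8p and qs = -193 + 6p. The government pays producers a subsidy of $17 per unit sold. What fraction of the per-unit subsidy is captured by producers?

Pre-subsidy: 174.2 - 0.8p = -193 + 6p gives p* = 54, q* = 131.
With the subsidy, sellers receive ps = pb + 17 for each unit, where pb is the price buyers pay.
Supply in terms of pb becomes qs = -193 + 6(pb + 17) = -91 + 6pb. Setting this equal to demand: 174.2 - 0.8pb = -91 + 6pb, so pb = 39.
Sellers receive ps = 39 + 17 = 56; q' = 174.2 − 0.8·39 = 143.
Buyers' price falls by p* − pb = 54 − 39 = 15; sellers' price rises by ps − p* = 56 − 54 = 2.
So producers capture 2/17 = 2/17 of each unit of subsidy.

Producer share = 2/17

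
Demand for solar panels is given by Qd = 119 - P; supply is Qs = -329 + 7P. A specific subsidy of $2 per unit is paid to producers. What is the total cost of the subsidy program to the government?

Pre-subsidy: 119 - P = -329 + 7P gives P* = 56, Q* = 63.
With the subsidy, sellers receive Ps = Pb + 2 for each unit, where Pb is the price buyers pay.
Supply in terms of Pb becomes Qs = -329 + 7(Pb + 2) = -315 + 7Pb. Setting this equal to demand: 119 - Pb = -315 + 7Pb, so Pb = 54.25.
Sellers receive Ps = 54.25 + 2 = 56.25; Q' = 119 − 1·54.25 = 64.75.
Government outlay = subsidy × quantity = 2 × 64.75 = 129.5.

Government cost = $129.5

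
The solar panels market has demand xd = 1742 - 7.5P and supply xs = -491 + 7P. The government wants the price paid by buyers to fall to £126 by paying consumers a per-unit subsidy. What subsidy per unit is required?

Required subsidy s = £58 per unit

At a buyer price of 126, quantity demanded is 1742 − 7.5·126 = 797.
Sellers supply 797 only when they receive Ps with -491 + 7·Ps = 797, i.e. Ps = 184.
s = Ps − Pb = 184 − 126 = 58.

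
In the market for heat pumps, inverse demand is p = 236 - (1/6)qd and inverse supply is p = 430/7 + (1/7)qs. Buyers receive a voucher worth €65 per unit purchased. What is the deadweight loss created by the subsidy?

Deadweight loss = €6825

Pre-subsidy: 236 - (1/6)q = 430/7 + (1/7)q gives q* = 564 and p* = 142.
With the rebate, buyers effectively pay pb = ps − 65, where ps is the price sellers receive.
On the curves, pb = 236 - (1/6)q and ps = 430/7 + (1/7)q; the wedge ps − pb = 65 gives 430/7 + (1/7)q − (236 - (1/6)q) = 65, so q' = 774.
Then pb = 236 − (1/6)·774 = 107 and ps = 430/7 + (1/7)·774 = 172.
The subsidy expands output by 774 − 564 = 210 past the efficient level; on those units the gap between marginal cost and willingness to pay runs from 0 up to 65.
DWL = ½ × 65 × 210 = 6825.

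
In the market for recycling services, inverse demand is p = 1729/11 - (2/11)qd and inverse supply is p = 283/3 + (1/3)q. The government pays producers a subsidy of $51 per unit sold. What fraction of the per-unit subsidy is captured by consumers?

Consumer share = 6/17

Pre-subsidy: 1729/11 - (2/11)q = 283/3 + (1/3)q gives q* = 122 and p* = 135.
With the subsidy, sellers receive ps = pb + 51 for each unit, where pb is the price buyers pay.
On the curves, pb = 1729/11 - (2/11)q and ps = 283/3 + (1/3)q; the wedge ps − pb = 51 gives 283/3 + (1/3)q − (1729/11 - (2/11)q) = 51, so q' = 221.
Then pb = 1729/11 − (2/11)·221 = 117 and ps = 283/3 + (1/3)·221 = 168.
Buyers' price falls by p* − pb = 135 − 117 = 18; sellers' price rises by ps − p* = 168 − 135 = 33.
So consumers capture 18/51 = 6/17 of each unit of subsidy.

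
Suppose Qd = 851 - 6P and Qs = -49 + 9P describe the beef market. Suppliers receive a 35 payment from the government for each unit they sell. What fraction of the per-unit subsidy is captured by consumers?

Consumer share = 0.6

Pre-subsidy: 851 - 6P = -49 + 9P gives P* = 60, Q* = 491.
With the subsidy, sellers receive Ps = Pb + 35 for each unit, where Pb is the price buyers pay.
Supply in terms of Pb becomes Qs = -49 + 9(Pb + 35) = 266 + 9Pb. Setting this equal to demand: 851 - 6Pb = 266 + 9Pb, so Pb = 39.
Sellers receive Ps = 39 + 35 = 74; Q' = 851 − 6·39 = 617.
Buyers' price falls by P* − Pb = 60 − 39 = 21; sellers' price rises by Ps − P* = 74 − 60 = 14.
So consumers capture 21/35 = 0.6 of each unit of subsidy.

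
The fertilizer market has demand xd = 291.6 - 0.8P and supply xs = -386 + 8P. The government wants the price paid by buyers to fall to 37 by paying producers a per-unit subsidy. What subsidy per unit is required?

Required subsidy s = 44 per unit

At a buyer price of 37, quantity demanded is 291.6 − 0.8·37 = 262.
Sellers supply 262 only when they receive Ps with -386 + 8·Ps = 262, i.e. Ps = 81.
s = Ps − Pb = 81 − 37 = 44.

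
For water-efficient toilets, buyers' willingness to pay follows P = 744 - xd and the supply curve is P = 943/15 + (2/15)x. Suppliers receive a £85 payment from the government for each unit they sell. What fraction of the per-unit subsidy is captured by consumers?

Pre-subsidy: 744 - x = 943/15 + (2/15)x gives x* = 601 and P* = 143.
With the subsidy, sellers receive Ps = Pb + 85 for each unit, where Pb is the price buyers pay.
On the curves, Pb = 744 - x and Ps = 943/15 + (2/15)x; the wedge Ps − Pb = 85 gives 943/15 + (2/15)x − (744 - x) = 85, so x' = 676.
Then Pb = 744 − 1·676 = 68 and Ps = 943/15 + (2/15)·676 = 153.
Buyers' price falls by P* − Pb = 143 − 68 = 75; sellers' price rises by Ps − P* = 153 − 143 = 10.
So consumers capture 75/85 = 15/17 of each unit of subsidy.

Consumer share = 15/17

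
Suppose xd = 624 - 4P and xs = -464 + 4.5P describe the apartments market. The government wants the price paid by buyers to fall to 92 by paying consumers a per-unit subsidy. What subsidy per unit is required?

Required subsidy s = 68 per unit

At a buyer price of 92, quantity demanded is 624 − 4·92 = 256.
Sellers supply 256 only when they receive Ps with -464 + 4.5·Ps = 256, i.e. Ps = 160.
s = Ps − Pb = 160 − 92 = 68.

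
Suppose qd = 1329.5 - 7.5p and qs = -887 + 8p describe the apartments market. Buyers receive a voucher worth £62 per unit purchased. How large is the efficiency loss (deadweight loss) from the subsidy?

Deadweight loss = £7440

Pre-subsidy: 1329.5 - 7.5p = -887 + 8p gives p* = 143, q* = 257.
With the rebate, buyers effectively pay pb = ps − 62, where ps is the price sellers receive.
Demand in terms of ps becomes qd = 1329.5 − 7.5(ps − 62) = 1794.5 - 7.5ps. Setting this equal to supply: 1794.5 - 7.5ps = -887 + 8ps, so ps = 173.
Buyers pay pb = 173 − 62 = 111; q' = -887 + 8·173 = 497.
The subsidy expands output by 497 − 257 = 240 past the efficient level; on those units the gap between marginal cost and willingness to pay runs from 0 up to 62.
DWL = ½ × 62 × 240 = 7440.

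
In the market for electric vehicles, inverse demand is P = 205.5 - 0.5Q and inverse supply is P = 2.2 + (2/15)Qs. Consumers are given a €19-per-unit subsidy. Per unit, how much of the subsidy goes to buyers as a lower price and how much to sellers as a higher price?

Pre-subsidy: 205.5 - 0.5Q = 2.2 + (2/15)Q gives Q* = 321 and P* = 45.
With the rebate, buyers effectively pay Pb = Ps − 19, where Ps is the price sellers receive.
On the curves, Pb = 205.5 - 0.5Q and Ps = 2.2 + (2/15)Q; the wedge Ps − Pb = 19 gives 2.2 + (2/15)Q − (205.5 - 0.5Q) = 19, so Q' = 351.
Then Pb = 205.5 − 0.5·351 = 30 and Ps = 2.2 + (2/15)·351 = 49.
Buyers' price falls by P* − Pb = 45 − 30 = 15; sellers' price rises by Ps − P* = 49 − 45 = 4.

Buyers gain €15 per unit; sellers gain €4 per unit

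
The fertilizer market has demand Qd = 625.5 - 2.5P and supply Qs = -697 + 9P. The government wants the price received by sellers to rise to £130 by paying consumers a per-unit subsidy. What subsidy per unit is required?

Required subsidy s = £69 per unit

At a seller price of 130, quantity supplied is -697 + 9·130 = 473.
Buyers absorb 473 only when they pay Pb with 625.5 − 2.5·Pb = 473, i.e. Pb = 61.
s = Ps − Pb = 130 − 61 = 69.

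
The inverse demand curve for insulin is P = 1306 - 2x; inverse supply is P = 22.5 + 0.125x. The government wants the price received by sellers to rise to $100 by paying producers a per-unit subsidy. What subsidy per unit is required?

At a seller price of 100, quantity supplied is -180 + 8·100 = 620.
Buyers absorb 620 only when they pay Pb = 1306 − 2·620 = 66.
s = Ps − Pb = 100 − 66 = 34.

Required subsidy s = $34 per unit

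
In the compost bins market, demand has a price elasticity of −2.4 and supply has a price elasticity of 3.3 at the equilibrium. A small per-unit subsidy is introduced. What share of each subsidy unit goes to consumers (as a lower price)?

For a small subsidy around the equilibrium, the benefit split depends on the relative slopes, which at a point are proportional to the elasticities.
Buyer share = εs/(εs + |εd|) = 3.3/(3.3 + 2.4) = 11/19; seller share = |εd|/(εs + |εd|) = 8/19.

Consumer share = 11/19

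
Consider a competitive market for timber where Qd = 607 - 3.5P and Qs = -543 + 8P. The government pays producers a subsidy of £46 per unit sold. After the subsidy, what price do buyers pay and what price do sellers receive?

Buyers pay £68; sellers receive £114

Pre-subsidy: 607 - 3.5P = -543 + 8P gives P* = 100, Q* = 257.
With the subsidy, sellers receive Ps = Pb + 46 for each unit, where Pb is the price buyers pay.
Supply in terms of Pb becomes Qs = -543 + 8(Pb + 46) = -175 + 8Pb. Setting this equal to demand: 607 - 3.5Pb = -175 + 8Pb, so Pb = 68.
Sellers receive Ps = 68 + 46 = 114; Q' = 607 − 3.5·68 = 369.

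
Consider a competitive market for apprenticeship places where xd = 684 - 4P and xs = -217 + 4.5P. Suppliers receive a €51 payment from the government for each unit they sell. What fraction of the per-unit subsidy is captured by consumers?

Pre-subsidy: 684 - 4P = -217 + 4.5P gives P* = 106, x* = 260.
With the subsidy, sellers receive Ps = Pb + 51 for each unit, where Pb is the price buyers pay.
Supply in terms of Pb becomes xs = -217 + 4.5(Pb + 51) = 12.5 + 4.5Pb. Setting this equal to demand: 684 - 4Pb = 12.5 + 4.5Pb, so Pb = 79.
Sellers receive Ps = 79 + 51 = 130; x' = 684 − 4·79 = 368.
Buyers' price falls by P* − Pb = 106 − 79 = 27; sellers' price rises by Ps − P* = 130 − 106 = 24.
So consumers capture 27/51 = 9/17 of each unit of subsidy.

Consumer share = 9/17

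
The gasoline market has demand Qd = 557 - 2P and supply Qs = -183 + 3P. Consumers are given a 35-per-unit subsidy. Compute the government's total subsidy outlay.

Government cost = 10605

Pre-subsidy: 557 - 2P = -183 + 3P gives P* = 148, Q* = 261.
With the rebate, buyers effectively pay Pb = Ps − 35, where Ps is the price sellers receive.
Demand in terms of Ps becomes Qd = 557 − 2(Ps − 35) = 627 - 2Ps. Setting this equal to supply: 627 - 2Ps = -183 + 3Ps, so Ps = 162.
Buyers pay Pb = 162 − 35 = 127; Q' = -183 + 3·162 = 303.
Government outlay = subsidy × quantity = 35 × 303 = 10605.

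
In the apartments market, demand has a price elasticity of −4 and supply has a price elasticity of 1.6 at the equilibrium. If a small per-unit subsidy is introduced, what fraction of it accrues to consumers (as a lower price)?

Consumer share = 2/7

For a small subsidy around the equilibrium, the benefit split depends on the relative slopes, which at a point are proportional to the elasticities.
Buyer share = εs/(εs + |εd|) = 1.6/(1.6 + 4) = 2/7; seller share = |εd|/(εs + |εd|) = 5/7.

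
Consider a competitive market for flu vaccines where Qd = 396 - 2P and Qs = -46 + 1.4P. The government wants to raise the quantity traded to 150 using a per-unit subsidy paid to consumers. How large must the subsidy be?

At Q = 150, invert demand for the buyer price: Pb = (396 − 150)/2 = 123; invert supply for the seller price: Ps = (150 − (-46))/1.4 = 140.
The subsidy must fill the gap: s = Ps − Pb = 140 − 123 = 17.

Required subsidy s = 17 per unit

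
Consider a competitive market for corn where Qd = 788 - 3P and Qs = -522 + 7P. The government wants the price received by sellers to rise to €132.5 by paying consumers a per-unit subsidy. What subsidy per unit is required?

At a seller price of 132.5, quantity supplied is -522 + 7·132.5 = 405.5.
Buyers absorb 405.5 only when they pay Pb with 788 − 3·Pb = 405.5, i.e. Pb = 127.5.
s = Ps − Pb = 132.5 − 127.5 = 5.

Required subsidy s = €5 per unit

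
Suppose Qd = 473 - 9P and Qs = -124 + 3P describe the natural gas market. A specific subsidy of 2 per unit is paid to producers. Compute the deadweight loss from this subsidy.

Pre-subsidy: 473 - 9P = -124 + 3P gives P* = 49.75, Q* = 25.25.
With the subsidy, sellers receive Ps = Pb + 2 for each unit, where Pb is the price buyers pay.
Supply in terms of Pb becomes Qs = -124 + 3(Pb + 2) = -118 + 3Pb. Setting this equal to demand: 473 - 9Pb = -118 + 3Pb, so Pb = 49.25.
Sellers receive Ps = 49.25 + 2 = 51.25; Q' = 473 − 9·49.25 = 29.75.
The subsidy expands output by 29.75 − 25.25 = 4.5 past the efficient level; on those units the gap between marginal cost and willingness to pay runs from 0 up to 2.
DWL = ½ × 2 × 4.5 = 4.5.

Deadweight loss = 4.5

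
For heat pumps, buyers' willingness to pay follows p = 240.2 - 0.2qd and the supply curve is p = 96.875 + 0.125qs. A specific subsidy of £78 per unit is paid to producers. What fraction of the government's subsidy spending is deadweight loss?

DWL / government spending = 40/227

Pre-subsidy: 240.2 - 0.2q = 96.875 + 0.125q gives q* = 441 and p* = 152.
With the subsidy, sellers receive ps = pb + 78 for each unit, where pb is the price buyers pay.
On the curves, pb = 240.2 - 0.2q and ps = 96.875 + 0.125q; the wedge ps − pb = 78 gives 96.875 + 0.125q − (240.2 - 0.2q) = 78, so q' = 681.
Then pb = 240.2 − 0.2·681 = 104 and ps = 96.875 + 0.125·681 = 182.
ΔCS = ½(441 + 681)(152 − 104) = 26928; ΔPS = ½(441 + 681)(182 − 152) = 16830.
Government spending = 78 × 681 = 53118.
DWL = ½ × 78 × (681 − 441) = 9360; fraction = 9360 / 53118 = 40/227.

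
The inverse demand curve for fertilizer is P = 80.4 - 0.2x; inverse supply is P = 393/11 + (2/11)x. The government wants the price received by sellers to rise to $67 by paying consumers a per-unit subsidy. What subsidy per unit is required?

Required subsidy s = $21 per unit

At a seller price of 67, quantity supplied is -196.5 + 5.5·67 = 172.
Buyers absorb 172 only when they pay Pb = 80.4 − 0.2·172 = 46.
s = Ps − Pb = 67 − 46 = 21.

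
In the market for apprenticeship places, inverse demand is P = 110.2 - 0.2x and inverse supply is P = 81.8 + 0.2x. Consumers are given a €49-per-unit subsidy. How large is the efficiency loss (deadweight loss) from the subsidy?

Deadweight loss = €3001.25

Pre-subsidy: 110.2 - 0.2x = 81.8 + 0.2x gives x* = 71 and P* = 96.
With the rebate, buyers effectively pay Pb = Ps − 49, where Ps is the price sellers receive.
On the curves, Pb = 110.2 - 0.2x and Ps = 81.8 + 0.2x; the wedge Ps − Pb = 49 gives 81.8 + 0.2x − (110.2 - 0.2x) = 49, so x' = 193.5.
Then Pb = 110.2 − 0.2·193.5 = 71.5 and Ps = 81.8 + 0.2·193.5 = 120.5.
The subsidy expands output by 193.5 − 71 = 122.5 past the efficient level; on those units the gap between marginal cost and willingness to pay runs from 0 up to 49.
DWL = ½ × 49 × 122.5 = 3001.25.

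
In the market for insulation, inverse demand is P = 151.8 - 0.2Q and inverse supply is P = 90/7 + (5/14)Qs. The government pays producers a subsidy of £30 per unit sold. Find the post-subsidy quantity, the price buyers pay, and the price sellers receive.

Pre-subsidy: 151.8 - 0.2Q = 90/7 + (5/14)Q gives Q* = 3242/13 and P* = 1325/13.
With the subsidy, sellers receive Ps = Pb + 30 for each unit, where Pb is the price buyers pay.
On the curves, Pb = 151.8 - 0.2Q and Ps = 90/7 + (5/14)Q; the wedge Ps − Pb = 30 gives 90/7 + (5/14)Q − (151.8 - 0.2Q) = 30, so Q' = 3942/13.
Then Pb = 151.8 − 0.2·(3942/13) = 1185/13 and Ps = 90/7 + (5/14)·(3942/13) = 1575/13.

Q' = 3942/13; buyers pay 1185/13; sellers receive 1575/13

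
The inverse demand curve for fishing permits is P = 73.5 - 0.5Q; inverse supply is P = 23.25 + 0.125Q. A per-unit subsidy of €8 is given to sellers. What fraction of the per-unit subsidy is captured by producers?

Pre-subsidy: 73.5 - 0.5Q = 23.25 + 0.125Q gives Q* = 80.4 and P* = 33.3.
With the subsidy, sellers receive Ps = Pb + 8 for each unit, where Pb is the price buyers pay.
On the curves, Pb = 73.5 - 0.5Q and Ps = 23.25 + 0.125Q; the wedge Ps − Pb = 8 gives 23.25 + 0.125Q − (73.5 - 0.5Q) = 8, so Q' = 93.2.
Then Pb = 73.5 − 0.5·93.2 = 26.9 and Ps = 23.25 + 0.125·93.2 = 34.9.
Buyers' price falls by P* − Pb = 33.3 − 26.9 = 6.4; sellers' price rises by Ps − P* = 34.9 − 33.3 = 1.6.
So producers capture 1.6/8 = 0.2 of each unit of subsidy.

Producer share = 0.2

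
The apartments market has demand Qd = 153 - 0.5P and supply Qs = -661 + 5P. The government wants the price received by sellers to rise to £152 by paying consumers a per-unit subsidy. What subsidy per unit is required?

Required subsidy s = £44 per unit

At a seller price of 152, quantity supplied is -661 + 5·152 = 99.
Buyers absorb 99 only when they pay Pb with 153 − 0.5·Pb = 99, i.e. Pb = 108.
s = Ps − Pb = 152 − 108 = 44.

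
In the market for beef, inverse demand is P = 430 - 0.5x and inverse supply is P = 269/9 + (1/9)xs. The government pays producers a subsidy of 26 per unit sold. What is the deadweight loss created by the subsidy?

Pre-subsidy: 430 - 0.5x = 269/9 + (1/9)x gives x* = 7202/11 and P* = 1129/11.
With the subsidy, sellers receive Ps = Pb + 26 for each unit, where Pb is the price buyers pay.
On the curves, Pb = 430 - 0.5x and Ps = 269/9 + (1/9)x; the wedge Ps − Pb = 26 gives 269/9 + (1/9)x − (430 - 0.5x) = 26, so x' = 7670/11.
Then Pb = 430 − 0.5·(7670/11) = 895/11 and Ps = 269/9 + (1/9)·(7670/11) = 1181/11.
The subsidy expands output by 7670/11 − 7202/11 = 468/11 past the efficient level; on those units the gap between marginal cost and willingness to pay runs from 0 up to 26.
DWL = ½ × 26 × 468/11 = 6084/11.

Deadweight loss = 6084/11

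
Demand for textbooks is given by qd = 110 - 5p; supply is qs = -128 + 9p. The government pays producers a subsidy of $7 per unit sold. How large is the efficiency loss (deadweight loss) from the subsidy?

Deadweight loss = $78.75

Pre-subsidy: 110 - 5p = -128 + 9p gives p* = 17, q* = 25.
With the subsidy, sellers receive ps = pb + 7 for each unit, where pb is the price buyers pay.
Supply in terms of pb becomes qs = -128 + 9(pb + 7) = -65 + 9pb. Setting this equal to demand: 110 - 5pb = -65 + 9pb, so pb = 12.5.
Sellers receive ps = 12.5 + 7 = 19.5; q' = 110 − 5·12.5 = 47.5.
The subsidy expands output by 47.5 − 25 = 22.5 past the efficient level; on those units the gap between marginal cost and willingness to pay runs from 0 up to 7.
DWL = ½ × 7 × 22.5 = 78.75.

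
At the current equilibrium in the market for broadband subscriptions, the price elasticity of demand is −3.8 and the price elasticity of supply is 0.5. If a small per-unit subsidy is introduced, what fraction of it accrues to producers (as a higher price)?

For a small subsidy around the equilibrium, the benefit split depends on the relative slopes, which at a point are proportional to the elasticities.
Buyer share = εs/(εs + |εd|) = 0.5/(0.5 + 3.8) = 5/43; seller share = |εd|/(εs + |εd|) = 38/43.
So producers capture 38/43 of the subsidy.

Producer share = 38/43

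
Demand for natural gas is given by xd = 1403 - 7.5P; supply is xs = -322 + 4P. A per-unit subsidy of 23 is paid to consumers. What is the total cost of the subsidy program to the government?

Pre-subsidy: 1403 - 7.5P = -322 + 4P gives P* = 150, x* = 278.
With the rebate, buyers effectively pay Pb = Ps − 23, where Ps is the price sellers receive.
Demand in terms of Ps becomes xd = 1403 − 7.5(Ps − 23) = 1575.5 - 7.5Ps. Setting this equal to supply: 1575.5 - 7.5Ps = -322 + 4Ps, so Ps = 165.
Buyers pay Pb = 165 − 23 = 142; x' = -322 + 4·165 = 338.
Government outlay = subsidy × quantity = 23 × 338 = 7774.

Government cost = 7774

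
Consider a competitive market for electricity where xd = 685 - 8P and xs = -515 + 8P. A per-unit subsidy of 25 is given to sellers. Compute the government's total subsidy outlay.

Pre-subsidy: 685 - 8P = -515 + 8P gives P* = 75, x* = 85.
With the subsidy, sellers receive Ps = Pb + 25 for each unit, where Pb is the price buyers pay.
Supply in terms of Pb becomes xs = -515 + 8(Pb + 25) = -315 + 8Pb. Setting this equal to demand: 685 - 8Pb = -315 + 8Pb, so Pb = 62.5.
Sellers receive Ps = 62.5 + 25 = 87.5; x' = 685 − 8·62.5 = 185.
Government outlay = subsidy × quantity = 25 × 185 = 4625.

Government cost = 4625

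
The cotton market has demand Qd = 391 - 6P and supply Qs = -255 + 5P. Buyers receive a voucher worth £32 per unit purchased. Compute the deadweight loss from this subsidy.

Deadweight loss = 15360/11

Pre-subsidy: 391 - 6P = -255 + 5P gives P* = 646/11, Q* = 425/11.
With the rebate, buyers effectively pay Pb = Ps − 32, where Ps is the price sellers receive.
Demand in terms of Ps becomes Qd = 391 − 6(Ps − 32) = 583 - 6Ps. Setting this equal to supply: 583 - 6Ps = -255 + 5Ps, so Ps = 838/11.
Buyers pay Pb = 838/11 − 32 = 486/11; Q' = -255 + 5·(838/11) = 1385/11.
The subsidy expands output by 1385/11 − 425/11 = 960/11 past the efficient level; on those units the gap between marginal cost and willingness to pay runs from 0 up to 32.
DWL = ½ × 32 × 960/11 = 15360/11.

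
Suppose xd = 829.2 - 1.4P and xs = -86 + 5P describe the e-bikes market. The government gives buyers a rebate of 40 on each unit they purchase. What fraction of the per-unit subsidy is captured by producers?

Producer share = 0.21875

Pre-subsidy: 829.2 - 1.4P = -86 + 5P gives P* = 143, x* = 629.
With the rebate, buyers effectively pay Pb = Ps − 40, where Ps is the price sellers receive.
Demand in terms of Ps becomes xd = 829.2 − 1.4(Ps − 40) = 885.2 - 1.4Ps. Setting this equal to supply: 885.2 - 1.4Ps = -86 + 5Ps, so Ps = 151.75.
Buyers pay Pb = 151.75 − 40 = 111.75; x' = -86 + 5·151.75 = 672.75.
Buyers' price falls by P* − Pb = 143 − 111.75 = 31.25; sellers' price rises by Ps − P* = 151.75 − 143 = 8.75.
So producers capture 8.75/40 = 0.21875 of each unit of subsidy.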